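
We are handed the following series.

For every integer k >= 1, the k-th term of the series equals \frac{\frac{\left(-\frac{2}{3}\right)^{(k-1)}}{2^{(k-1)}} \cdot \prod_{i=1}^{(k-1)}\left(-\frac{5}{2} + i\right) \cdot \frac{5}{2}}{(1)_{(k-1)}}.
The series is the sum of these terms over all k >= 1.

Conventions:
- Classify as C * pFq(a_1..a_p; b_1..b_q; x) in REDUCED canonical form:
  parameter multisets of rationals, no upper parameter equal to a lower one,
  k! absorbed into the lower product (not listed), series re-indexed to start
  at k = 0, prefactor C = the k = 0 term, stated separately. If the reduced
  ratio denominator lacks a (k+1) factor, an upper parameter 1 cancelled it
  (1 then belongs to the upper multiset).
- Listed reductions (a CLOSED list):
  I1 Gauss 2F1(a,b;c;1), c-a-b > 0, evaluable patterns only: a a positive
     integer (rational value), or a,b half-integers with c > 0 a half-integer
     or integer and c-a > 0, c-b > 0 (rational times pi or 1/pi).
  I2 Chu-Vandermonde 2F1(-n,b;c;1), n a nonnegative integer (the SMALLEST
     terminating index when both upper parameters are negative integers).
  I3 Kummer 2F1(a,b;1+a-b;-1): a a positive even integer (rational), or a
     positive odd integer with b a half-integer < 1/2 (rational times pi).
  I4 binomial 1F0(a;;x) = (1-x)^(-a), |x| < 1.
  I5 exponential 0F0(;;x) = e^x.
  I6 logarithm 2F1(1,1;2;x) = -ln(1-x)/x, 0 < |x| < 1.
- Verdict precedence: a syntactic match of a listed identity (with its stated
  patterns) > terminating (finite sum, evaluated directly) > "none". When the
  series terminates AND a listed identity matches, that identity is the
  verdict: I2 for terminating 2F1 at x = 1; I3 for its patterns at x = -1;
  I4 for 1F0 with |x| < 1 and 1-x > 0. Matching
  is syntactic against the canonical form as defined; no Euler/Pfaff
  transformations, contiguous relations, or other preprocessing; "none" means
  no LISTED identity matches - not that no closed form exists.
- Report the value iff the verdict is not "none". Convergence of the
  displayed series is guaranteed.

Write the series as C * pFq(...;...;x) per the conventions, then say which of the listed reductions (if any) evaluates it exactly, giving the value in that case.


This is \frac{5}{2} * 1F0(-\frac{3}{2}; -; -\frac{1}{3}) in reduced canonical form. Verdict at x = -\frac{1}{3}: binomial (I4) matches (the 1F0 binomial series: exponent 3/2, x = -\frac{1}{3}). Sum: \frac{5}{2} \cdot \left(\frac{4}{3}\right)^{\frac{3}{2}}.

Key observation: from the first term \frac{5}{2}: (1)_k (prefactor 5/2) is k! itself.
Ratio: r(k) = -\frac{1}{3} * (k-\frac{3}{2}) / [(k+1)] - rational in k. x = -\frac{1}{3}; t_0 = \frac{5}{2}; negate the roots.


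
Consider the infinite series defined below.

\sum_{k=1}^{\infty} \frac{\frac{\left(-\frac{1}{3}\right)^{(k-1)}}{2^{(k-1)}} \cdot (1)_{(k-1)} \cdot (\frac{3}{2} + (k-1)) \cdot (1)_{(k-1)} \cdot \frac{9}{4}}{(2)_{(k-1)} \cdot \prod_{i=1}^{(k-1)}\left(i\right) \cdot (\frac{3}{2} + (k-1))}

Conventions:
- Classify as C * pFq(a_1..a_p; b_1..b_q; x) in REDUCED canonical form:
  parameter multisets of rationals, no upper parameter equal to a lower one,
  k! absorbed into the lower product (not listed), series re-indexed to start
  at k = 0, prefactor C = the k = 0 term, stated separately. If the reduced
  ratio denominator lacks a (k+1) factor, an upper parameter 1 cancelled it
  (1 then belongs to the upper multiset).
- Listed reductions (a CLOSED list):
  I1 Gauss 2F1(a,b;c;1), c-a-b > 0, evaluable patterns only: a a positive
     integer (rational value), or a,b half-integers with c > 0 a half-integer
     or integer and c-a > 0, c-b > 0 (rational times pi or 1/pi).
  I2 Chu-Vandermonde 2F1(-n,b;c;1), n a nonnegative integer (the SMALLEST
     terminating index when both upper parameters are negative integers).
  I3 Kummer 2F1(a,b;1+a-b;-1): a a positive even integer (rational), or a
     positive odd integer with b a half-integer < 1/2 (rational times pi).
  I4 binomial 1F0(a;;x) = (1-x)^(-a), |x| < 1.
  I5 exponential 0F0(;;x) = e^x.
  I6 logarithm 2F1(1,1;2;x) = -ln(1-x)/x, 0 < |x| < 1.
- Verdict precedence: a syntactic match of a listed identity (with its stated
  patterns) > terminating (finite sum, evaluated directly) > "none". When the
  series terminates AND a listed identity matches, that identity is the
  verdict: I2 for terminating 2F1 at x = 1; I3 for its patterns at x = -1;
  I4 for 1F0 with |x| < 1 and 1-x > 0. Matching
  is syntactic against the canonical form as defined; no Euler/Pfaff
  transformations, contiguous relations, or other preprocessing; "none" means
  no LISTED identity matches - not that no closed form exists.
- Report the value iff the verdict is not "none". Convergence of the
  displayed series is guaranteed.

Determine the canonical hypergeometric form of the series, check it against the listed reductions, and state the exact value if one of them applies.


Reduced: x = -\frac{1}{6}, 2F1, upper = {1, 1}, lower = {2}, C = \frac{9}{4}. Verdict: the logarithmic series (I6) matches (the logarithm: parameters (1,1;2), x = -\frac{1}{6}). Value: \frac{27}{2} \cdot \ln\left(\frac{7}{6}\right).

Key observation: x = -\frac{1}{6} and the two k-th powers (C = 9/4) combine into one argument.
Term ratio: r(k) = -\frac{1}{6} * (k+1) (k+1) / [(k+2) (k+1)] - rational in k. x = -\frac{1}{6}; t_0 = \frac{9}{4}; negate the roots.


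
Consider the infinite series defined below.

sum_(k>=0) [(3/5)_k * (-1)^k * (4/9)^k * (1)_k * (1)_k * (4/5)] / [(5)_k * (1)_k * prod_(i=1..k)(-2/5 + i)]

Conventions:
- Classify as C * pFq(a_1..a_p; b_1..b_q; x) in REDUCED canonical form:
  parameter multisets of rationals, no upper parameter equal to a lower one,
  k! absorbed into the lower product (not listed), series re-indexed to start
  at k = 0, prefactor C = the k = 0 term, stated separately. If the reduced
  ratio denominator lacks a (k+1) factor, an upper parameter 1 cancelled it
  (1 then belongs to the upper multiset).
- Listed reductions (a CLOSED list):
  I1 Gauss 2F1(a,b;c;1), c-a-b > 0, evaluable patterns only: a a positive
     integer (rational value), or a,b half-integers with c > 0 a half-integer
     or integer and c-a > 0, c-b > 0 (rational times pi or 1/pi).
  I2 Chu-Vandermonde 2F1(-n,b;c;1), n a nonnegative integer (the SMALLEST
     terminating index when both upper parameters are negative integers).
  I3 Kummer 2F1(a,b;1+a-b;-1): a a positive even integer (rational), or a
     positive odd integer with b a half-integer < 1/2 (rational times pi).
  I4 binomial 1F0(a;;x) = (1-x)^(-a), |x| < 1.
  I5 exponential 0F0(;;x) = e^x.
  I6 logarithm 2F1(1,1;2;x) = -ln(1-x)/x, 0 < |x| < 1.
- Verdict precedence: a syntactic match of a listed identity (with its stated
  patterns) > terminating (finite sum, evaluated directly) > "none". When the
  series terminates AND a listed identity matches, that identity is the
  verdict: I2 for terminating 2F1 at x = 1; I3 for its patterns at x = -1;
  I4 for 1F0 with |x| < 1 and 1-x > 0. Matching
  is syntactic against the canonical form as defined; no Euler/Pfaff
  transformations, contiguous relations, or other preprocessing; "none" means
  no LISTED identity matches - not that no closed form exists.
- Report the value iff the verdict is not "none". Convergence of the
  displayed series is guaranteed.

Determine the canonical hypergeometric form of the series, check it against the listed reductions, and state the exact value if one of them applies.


Prefactor 4/5, argument -4/9: 2F1 with upper {1, 1} over lower {5}. Verdict: none. A 2F1 with upper {1, 1} fits none of I1-I6 at x = -4/9; the sum runs forever.

Structural cue: x = (-4/9) and the lower running product (C = 4/5) is a rising factorial.
Term ratio: r(k) = (-4/9) * (k+1) (k+1) / [(k+5) (k+1)] - rational in k. x = (-4/9); t_0 = 4/5; negate the roots.


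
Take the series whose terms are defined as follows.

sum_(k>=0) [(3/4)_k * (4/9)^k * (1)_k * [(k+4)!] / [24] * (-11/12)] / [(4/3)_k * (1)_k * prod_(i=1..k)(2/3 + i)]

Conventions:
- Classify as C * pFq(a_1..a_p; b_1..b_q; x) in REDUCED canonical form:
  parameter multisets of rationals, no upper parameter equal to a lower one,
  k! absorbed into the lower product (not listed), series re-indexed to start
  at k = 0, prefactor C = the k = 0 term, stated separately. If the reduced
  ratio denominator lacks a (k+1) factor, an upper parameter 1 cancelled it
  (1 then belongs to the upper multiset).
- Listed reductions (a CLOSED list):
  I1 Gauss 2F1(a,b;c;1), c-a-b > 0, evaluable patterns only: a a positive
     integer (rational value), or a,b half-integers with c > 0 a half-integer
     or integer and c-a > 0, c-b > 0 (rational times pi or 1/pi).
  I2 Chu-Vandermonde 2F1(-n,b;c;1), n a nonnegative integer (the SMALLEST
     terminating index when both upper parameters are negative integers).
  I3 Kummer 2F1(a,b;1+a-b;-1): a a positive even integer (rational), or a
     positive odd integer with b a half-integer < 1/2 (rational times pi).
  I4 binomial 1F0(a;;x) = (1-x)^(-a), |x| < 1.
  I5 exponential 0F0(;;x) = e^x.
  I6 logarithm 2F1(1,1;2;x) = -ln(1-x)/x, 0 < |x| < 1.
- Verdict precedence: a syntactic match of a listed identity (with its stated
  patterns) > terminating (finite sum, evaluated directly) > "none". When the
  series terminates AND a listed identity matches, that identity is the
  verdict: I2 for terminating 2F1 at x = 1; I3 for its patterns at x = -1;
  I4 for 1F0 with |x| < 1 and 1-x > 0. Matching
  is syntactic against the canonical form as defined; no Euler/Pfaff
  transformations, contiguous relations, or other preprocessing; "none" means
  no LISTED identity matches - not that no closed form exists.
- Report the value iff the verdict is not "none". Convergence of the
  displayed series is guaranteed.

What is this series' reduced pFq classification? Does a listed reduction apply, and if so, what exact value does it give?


The tell: with t_0 = -11/12, the factorial ratio (C = -11/12, x = 4/9) (k+a-1)!/(a-1)! is a rising factorial (a)_k.
Step ratio: r(k) = (4/9) * (k+3/4) (k+1) (k+5) / [(k+4/3) (k+5/3) (k+1)] - rational in k, leading ratio (4/9); with t_0 = -11/12, classification follows.

With C = -11/12: the canonical form is 3F2(3/4, 1, 5; 4/3, 5/3; 4/9). Verdict: none - this 3F2 at x = 4/9 matches no listed pattern, and upper {3/4, 1, 5} holds no stopper.


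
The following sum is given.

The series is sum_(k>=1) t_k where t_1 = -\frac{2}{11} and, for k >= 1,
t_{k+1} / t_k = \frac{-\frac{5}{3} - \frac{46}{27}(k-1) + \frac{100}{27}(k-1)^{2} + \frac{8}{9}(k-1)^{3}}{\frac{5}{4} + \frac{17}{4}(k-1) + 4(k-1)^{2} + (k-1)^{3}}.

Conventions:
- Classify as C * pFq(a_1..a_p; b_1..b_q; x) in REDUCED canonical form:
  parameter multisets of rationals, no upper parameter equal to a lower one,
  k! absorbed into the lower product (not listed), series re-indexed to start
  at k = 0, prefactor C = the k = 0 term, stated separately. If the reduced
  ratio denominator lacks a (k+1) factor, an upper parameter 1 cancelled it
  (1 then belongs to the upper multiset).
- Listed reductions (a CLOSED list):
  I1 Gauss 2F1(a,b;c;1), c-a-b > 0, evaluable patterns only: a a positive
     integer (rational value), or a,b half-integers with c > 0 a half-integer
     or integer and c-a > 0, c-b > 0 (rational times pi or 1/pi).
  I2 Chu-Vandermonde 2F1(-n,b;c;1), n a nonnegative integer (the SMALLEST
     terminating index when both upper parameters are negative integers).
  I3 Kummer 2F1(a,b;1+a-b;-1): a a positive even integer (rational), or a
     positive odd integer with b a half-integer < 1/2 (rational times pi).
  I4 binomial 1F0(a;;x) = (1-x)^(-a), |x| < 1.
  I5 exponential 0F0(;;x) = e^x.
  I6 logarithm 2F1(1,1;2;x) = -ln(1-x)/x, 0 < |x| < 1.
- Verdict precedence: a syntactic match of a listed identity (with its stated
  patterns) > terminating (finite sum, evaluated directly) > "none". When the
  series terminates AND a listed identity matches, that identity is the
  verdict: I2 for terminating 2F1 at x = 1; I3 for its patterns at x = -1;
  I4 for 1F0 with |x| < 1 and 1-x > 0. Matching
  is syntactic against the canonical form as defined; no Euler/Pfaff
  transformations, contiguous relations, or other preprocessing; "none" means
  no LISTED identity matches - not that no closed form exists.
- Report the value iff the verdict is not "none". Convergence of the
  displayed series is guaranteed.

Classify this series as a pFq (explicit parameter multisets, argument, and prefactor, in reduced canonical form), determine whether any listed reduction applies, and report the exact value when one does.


Reduced: x = \frac{8}{9}, 2F1, upper = {-\frac{5}{6}, \frac{9}{2}}, lower = {\frac{5}{2}}, C = -\frac{2}{11}. Verdict: none (x = \frac{8}{9}): each listed identity misses the multisets {-\frac{5}{6}, \frac{9}{2}} ; {\frac{5}{2}}.

The tell: x = \frac{8}{9} and the ratio is unreduced: k + 1/2 divides both sides (prefactor -2/11).
Consecutive-term ratio: r(k) = \frac{8}{9} * (k-\frac{5}{6}) (k+\frac{9}{2}) / [(k+\frac{5}{2}) (k+1)] ; factor over Q: parameters, x = \frac{8}{9}, and C = -\frac{2}{11}.


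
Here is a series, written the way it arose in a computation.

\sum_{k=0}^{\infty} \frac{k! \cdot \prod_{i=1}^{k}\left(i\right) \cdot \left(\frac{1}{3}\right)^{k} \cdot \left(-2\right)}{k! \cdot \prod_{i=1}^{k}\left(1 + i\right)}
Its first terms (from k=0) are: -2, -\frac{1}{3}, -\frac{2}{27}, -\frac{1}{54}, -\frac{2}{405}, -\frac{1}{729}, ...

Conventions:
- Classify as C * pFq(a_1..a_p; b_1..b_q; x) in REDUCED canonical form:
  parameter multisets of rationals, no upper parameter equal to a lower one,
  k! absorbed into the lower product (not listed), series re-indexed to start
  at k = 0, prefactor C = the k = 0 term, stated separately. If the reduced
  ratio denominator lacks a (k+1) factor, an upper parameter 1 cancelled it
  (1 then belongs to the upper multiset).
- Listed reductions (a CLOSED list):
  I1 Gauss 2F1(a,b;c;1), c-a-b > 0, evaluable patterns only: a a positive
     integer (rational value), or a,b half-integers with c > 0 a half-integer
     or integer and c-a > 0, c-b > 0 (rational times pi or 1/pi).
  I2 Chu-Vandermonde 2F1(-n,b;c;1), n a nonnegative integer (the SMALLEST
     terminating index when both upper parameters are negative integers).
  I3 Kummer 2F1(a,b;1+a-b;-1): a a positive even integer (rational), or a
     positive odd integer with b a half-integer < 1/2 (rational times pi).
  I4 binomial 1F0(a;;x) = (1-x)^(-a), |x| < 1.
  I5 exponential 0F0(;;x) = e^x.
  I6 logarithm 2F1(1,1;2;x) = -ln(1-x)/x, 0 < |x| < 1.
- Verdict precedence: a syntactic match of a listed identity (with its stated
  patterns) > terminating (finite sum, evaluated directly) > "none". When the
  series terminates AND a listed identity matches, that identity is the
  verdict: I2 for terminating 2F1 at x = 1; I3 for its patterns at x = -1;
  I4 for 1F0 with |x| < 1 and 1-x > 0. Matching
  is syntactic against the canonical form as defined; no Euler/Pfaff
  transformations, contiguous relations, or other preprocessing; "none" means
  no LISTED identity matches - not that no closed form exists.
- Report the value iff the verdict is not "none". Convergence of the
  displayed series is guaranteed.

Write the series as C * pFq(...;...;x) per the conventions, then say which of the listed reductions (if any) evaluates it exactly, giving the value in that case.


x = \frac{1}{3} here; the reduced form reads 2F1, upper {1, 1}, lower {2}, C = -2. Verdict: logarithm (I6) matches (the logarithm: parameters (1,1;2), x = \frac{1}{3}). Hence: 6 \cdot \ln\left(\frac{2}{3}\right).

The tell: from the first term -2: the factorial ratio (prefactor -2) (k+a-1)!/(a-1)! is a rising factorial (a)_k.
Adjacent-term ratio: r(k) = \frac{1}{3} * (k+1) (k+1) / [(k+2) (k+1)] - poly over poly, x = \frac{1}{3} from leading terms; C = -2 at k = 0.


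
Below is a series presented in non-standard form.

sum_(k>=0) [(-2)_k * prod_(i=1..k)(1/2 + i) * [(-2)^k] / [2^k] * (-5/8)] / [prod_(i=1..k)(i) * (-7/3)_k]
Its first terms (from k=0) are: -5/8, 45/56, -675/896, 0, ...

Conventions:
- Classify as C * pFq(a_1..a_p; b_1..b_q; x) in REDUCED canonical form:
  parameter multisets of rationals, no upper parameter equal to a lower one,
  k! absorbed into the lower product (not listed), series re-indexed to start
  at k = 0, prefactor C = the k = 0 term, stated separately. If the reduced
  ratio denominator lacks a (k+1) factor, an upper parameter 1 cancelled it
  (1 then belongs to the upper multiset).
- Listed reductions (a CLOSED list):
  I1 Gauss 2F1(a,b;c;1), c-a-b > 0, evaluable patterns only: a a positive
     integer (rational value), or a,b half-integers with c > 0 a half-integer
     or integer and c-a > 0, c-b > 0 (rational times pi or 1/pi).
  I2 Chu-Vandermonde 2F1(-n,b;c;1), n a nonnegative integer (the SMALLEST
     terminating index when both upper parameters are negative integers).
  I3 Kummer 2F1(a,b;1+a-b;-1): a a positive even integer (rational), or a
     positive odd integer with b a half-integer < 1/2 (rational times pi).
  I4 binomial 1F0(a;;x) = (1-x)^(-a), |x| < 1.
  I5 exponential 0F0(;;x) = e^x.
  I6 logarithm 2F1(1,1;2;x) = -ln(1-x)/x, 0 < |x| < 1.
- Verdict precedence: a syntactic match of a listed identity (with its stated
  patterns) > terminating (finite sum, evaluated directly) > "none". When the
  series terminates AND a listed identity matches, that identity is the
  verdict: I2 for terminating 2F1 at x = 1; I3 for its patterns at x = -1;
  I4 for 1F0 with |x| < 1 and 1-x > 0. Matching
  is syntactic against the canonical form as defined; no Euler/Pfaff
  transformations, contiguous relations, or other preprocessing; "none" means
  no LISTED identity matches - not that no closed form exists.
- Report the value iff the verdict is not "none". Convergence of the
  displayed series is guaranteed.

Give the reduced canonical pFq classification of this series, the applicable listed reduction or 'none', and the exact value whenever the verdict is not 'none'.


Canonical form: C = -5/8 times 2F1 with upper {-2, 3/2}, lower {-7/3}, x = -1. Verdict: terminating. (-2)_k vanishes past k = 2, leaving a 3-term sum, computed directly. Value: -515/896.

The tell: t_0 being -5/8, the product of the first k integers (C = -5/8) is k!.
Ratio: r(k) = (-1) * (k-2) (k+3/2) / [(k-7/3) (k+1)] - rational in k. x = (-1); t_0 = -5/8; negate the roots.


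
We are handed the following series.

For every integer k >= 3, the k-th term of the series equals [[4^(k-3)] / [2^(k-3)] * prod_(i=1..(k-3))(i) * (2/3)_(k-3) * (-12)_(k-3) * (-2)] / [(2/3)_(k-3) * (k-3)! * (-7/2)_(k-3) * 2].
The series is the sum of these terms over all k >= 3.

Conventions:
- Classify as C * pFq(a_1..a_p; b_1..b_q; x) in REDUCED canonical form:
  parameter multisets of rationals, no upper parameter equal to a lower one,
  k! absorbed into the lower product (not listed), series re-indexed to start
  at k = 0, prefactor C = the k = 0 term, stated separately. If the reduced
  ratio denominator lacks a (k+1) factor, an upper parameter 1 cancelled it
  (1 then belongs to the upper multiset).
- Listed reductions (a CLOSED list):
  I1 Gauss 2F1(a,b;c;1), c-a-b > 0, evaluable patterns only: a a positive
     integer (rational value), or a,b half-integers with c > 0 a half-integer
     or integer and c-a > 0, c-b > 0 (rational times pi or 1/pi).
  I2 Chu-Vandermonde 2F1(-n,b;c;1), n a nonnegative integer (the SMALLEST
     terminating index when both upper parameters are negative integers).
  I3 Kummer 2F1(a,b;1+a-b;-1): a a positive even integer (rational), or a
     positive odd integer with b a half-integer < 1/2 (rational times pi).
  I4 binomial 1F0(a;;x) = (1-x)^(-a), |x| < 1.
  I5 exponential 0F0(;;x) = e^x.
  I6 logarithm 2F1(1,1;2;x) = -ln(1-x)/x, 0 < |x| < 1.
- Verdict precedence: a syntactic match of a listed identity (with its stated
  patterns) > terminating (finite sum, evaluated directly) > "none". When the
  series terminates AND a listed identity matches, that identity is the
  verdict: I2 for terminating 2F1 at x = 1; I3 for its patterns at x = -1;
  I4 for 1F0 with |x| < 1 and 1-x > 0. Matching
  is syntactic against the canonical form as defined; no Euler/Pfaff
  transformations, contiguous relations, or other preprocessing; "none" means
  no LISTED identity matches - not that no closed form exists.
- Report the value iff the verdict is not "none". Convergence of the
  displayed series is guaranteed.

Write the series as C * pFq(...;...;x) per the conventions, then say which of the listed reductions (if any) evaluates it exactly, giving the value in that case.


At argument 2: a 2F1 with upper {-12, 1}, lower {-7/2}, scaled by C = -1. Verdict: terminating at k = 12: the factor (-12)_k kills every later term; summing the 13 survivors is exact. Value: -94906167/455.

The tell: from the first term -1: the parameter 2/3 appears in both the upper and lower lists and cancels.
Step ratio: r(k) = 2 * (k-12) (k+1) / [(k-7/2) (k+1)] - poly over poly, x = 2 from leading terms; C = -1 at k = 0.


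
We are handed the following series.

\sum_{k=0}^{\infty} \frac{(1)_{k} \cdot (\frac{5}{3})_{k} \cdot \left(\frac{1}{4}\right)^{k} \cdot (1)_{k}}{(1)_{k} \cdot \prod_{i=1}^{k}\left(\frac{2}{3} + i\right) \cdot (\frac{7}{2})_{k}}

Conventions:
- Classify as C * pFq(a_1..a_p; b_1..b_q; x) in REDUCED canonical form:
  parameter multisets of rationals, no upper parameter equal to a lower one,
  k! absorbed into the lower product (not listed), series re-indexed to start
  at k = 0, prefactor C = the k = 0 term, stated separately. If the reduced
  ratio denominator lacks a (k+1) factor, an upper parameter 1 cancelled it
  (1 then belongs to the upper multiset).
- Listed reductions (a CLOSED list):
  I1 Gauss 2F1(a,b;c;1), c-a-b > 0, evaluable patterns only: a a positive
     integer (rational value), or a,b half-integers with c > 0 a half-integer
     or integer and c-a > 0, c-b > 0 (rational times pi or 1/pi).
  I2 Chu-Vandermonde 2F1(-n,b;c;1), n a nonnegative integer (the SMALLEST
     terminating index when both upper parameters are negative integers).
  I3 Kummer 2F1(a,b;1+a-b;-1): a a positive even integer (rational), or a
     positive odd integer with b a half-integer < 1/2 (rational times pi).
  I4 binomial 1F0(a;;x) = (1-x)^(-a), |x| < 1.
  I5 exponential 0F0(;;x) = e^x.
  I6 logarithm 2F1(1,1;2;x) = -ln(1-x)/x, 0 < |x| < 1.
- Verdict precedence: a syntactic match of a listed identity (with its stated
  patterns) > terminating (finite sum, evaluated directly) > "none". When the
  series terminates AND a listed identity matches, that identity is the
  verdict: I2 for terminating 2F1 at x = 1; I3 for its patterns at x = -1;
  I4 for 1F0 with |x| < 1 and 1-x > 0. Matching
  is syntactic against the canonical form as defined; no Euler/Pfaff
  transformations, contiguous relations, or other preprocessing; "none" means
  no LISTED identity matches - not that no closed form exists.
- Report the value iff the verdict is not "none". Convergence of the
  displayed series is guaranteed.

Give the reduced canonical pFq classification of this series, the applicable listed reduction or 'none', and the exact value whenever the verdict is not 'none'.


At argument \frac{1}{4}: a 2F1 with upper {1, 1}, lower {\frac{7}{2}}, scaled by C = 1. Verdict: no listed reduction: x = \frac{1}{4} and upper {1, 1} fail every I1-I6 pattern.

Key observation: t_0 being 1, the parameter 5/3 appears in both the upper and lower lists and cancels.
Term ratio: r(k) = \frac{1}{4} * (k+1) (k+1) / [(k+\frac{7}{2}) (k+1)] ; factor over Q: parameters, x = \frac{1}{4}, and C = 1.


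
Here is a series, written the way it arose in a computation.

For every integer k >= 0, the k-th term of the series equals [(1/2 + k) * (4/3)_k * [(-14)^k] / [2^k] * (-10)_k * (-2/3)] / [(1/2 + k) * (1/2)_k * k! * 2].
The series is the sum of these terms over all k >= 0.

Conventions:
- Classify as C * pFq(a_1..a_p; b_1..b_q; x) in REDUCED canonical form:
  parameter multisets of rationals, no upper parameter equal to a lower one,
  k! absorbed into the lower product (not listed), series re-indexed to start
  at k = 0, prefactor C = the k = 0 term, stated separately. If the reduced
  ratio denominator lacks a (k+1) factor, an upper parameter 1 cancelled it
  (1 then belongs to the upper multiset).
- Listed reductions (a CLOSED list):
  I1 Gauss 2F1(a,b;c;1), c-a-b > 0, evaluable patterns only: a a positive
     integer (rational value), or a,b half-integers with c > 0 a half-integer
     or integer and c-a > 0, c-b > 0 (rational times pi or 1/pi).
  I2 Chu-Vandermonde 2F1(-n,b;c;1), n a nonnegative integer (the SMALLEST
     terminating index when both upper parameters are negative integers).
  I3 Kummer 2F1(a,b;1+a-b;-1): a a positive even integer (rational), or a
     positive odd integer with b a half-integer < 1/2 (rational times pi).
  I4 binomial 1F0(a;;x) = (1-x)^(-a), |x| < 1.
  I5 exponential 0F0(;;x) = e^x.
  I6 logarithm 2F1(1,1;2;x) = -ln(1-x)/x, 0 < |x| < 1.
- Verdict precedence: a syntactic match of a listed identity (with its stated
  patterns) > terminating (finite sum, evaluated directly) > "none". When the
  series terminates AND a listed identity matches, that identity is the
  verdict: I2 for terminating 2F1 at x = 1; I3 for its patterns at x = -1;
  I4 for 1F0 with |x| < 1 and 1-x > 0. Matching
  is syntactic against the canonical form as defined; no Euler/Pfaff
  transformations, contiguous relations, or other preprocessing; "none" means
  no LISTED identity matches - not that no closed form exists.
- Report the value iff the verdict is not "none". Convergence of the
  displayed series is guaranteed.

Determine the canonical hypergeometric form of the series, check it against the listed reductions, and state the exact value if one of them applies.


With C = -1/3: the canonical form is 2F1(-10, 4/3; 1/2; -7). Verdict: terminating - the sum ends at index 10 because -10 is a negative integer; exact evaluation follows. Exact value: -12068731248264112579/2683245609.

Key observation: x = (-7) and striking the common factor k + 1/2 reduces the term (prefactor -1/3).
Step ratio: r(k) = (-7) * (k-10) (k+4/3) / [(k+1/2) (k+1)] - rational; roots negated = parameters, x = (-7), C = -1/3.


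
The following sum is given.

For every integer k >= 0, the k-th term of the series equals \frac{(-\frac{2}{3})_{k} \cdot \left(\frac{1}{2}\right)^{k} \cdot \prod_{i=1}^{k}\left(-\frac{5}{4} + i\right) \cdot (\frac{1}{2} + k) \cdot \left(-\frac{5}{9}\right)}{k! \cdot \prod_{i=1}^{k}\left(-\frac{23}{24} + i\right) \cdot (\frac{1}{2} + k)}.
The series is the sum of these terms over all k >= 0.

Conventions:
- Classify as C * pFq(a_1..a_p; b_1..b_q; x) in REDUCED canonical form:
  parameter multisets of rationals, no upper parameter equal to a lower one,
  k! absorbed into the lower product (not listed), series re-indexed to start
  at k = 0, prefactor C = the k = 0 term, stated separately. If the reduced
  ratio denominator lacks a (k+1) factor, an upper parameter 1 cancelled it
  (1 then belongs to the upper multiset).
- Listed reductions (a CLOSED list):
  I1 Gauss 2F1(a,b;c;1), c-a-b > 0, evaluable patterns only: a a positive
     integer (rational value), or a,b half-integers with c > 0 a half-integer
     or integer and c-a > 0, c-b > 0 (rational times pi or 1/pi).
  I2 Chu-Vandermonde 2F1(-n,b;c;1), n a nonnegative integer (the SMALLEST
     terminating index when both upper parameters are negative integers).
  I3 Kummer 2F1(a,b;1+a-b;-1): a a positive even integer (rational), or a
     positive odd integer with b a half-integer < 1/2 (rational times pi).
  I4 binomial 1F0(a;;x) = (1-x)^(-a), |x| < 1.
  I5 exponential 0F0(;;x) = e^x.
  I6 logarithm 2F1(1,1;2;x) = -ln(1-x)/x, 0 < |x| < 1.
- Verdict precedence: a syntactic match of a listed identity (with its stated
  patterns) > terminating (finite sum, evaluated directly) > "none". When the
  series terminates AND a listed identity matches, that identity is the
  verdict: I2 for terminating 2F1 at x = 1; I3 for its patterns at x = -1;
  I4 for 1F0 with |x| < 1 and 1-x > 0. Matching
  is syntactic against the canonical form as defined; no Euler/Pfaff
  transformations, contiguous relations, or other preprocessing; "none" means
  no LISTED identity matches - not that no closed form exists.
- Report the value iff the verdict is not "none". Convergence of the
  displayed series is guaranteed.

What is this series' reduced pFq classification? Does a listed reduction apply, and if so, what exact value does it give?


Reduced: x = \frac{1}{2}, 2F1, upper = {-\frac{2}{3}, -\frac{1}{4}}, lower = {\frac{1}{24}}, C = -\frac{5}{9}. Verdict: none. No listed pattern accepts 2F1(-\frac{2}{3}, -\frac{1}{4}; \frac{1}{24}; \frac{1}{2}).

Key step: from the first term -\frac{5}{9}: striking the common factor k + 1/2 reduces the term (C = -5/9, x = 1/2).
Ratio: r(k) = \frac{1}{2} * (k-\frac{2}{3}) (k-\frac{1}{4}) / [(k+\frac{1}{24}) (k+1)] - rational in k, leading ratio \frac{1}{2}; with t_0 = -\frac{5}{9}, classification follows.


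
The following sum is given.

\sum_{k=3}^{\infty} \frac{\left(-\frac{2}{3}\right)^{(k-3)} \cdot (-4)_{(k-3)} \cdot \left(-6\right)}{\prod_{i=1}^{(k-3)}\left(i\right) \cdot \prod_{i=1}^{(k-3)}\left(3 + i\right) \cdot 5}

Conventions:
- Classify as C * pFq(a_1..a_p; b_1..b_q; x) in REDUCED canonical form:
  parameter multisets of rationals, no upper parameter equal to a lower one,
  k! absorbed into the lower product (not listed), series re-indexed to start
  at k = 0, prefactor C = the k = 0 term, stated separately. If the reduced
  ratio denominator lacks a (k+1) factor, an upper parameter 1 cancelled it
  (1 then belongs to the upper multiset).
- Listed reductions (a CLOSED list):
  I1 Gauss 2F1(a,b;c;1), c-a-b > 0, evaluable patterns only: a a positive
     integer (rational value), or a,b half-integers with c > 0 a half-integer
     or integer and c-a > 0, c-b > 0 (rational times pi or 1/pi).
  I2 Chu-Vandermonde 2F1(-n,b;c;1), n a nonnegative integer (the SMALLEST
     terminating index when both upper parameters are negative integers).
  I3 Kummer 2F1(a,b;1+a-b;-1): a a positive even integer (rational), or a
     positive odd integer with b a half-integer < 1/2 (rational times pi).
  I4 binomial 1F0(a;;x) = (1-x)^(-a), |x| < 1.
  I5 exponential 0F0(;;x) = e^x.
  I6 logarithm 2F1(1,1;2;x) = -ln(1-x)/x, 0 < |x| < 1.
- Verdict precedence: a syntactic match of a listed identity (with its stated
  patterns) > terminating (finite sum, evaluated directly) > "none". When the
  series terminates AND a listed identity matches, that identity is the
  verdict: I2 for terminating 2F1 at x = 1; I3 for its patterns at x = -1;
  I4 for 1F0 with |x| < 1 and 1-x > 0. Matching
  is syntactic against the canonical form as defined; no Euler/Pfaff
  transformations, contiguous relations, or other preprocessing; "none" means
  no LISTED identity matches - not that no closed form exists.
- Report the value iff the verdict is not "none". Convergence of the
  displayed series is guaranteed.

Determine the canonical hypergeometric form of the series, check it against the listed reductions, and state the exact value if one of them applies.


With C = -\frac{6}{5}: the canonical form is 1F1(-4; 4; -\frac{2}{3}). Verdict: terminating - no listed pattern fits, but -4 in the upper list cuts the series at k = 4; direct evaluation. Exact value: -\frac{6158}{2835}.

Key observation: with t_0 = -\frac{6}{5}, the lower running product (C = -6/5) is a rising factorial.
Term ratio: r(k) = -\frac{2}{3} * (k-4) / [(k+4) (k+1)] - poly over poly, x = -\frac{2}{3} from leading terms; C = -\frac{6}{5} at k = 0.


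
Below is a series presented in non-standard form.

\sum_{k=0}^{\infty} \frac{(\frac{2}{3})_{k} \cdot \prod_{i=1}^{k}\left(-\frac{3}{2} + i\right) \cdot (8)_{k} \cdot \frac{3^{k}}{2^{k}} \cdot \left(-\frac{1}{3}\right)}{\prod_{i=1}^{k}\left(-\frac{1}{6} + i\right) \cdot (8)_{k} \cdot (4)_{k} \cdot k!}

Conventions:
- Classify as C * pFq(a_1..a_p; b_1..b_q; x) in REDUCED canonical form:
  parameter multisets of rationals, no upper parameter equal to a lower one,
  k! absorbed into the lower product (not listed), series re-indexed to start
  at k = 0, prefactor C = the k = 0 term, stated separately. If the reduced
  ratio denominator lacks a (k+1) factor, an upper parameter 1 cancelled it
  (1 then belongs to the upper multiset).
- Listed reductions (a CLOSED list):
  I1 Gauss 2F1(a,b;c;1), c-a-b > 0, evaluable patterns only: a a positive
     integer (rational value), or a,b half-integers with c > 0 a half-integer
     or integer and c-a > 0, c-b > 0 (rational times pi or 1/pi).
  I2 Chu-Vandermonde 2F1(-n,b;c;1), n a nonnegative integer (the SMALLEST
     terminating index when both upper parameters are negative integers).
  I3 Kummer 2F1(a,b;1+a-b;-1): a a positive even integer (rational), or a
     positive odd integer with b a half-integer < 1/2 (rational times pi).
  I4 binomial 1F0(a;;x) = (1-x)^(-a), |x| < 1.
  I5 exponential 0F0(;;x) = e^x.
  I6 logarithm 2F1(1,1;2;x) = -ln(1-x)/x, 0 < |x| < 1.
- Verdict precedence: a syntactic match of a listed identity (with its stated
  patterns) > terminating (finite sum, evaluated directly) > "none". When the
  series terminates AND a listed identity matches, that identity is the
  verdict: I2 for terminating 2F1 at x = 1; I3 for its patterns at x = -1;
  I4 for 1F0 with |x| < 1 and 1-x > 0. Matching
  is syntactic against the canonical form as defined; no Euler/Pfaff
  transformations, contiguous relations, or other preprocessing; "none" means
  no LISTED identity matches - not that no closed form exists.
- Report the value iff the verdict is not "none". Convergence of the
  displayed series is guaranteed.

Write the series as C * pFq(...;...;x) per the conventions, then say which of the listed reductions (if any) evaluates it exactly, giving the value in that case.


At argument \frac{3}{2}: a 2F2 with upper {-\frac{1}{2}, \frac{2}{3}}, lower {\frac{5}{6}, 4}, scaled by C = -\frac{1}{3}. Verdict: none (x = \frac{3}{2}): each listed identity misses the multisets {-\frac{1}{2}, \frac{2}{3}} ; {\frac{5}{6}, 4}.

Key step: t_0 being -\frac{1}{3}, the two geometric factors (C = -1/3, x = 3/2) combine into one argument.
Ratio: r(k) = \frac{3}{2} * (k-\frac{1}{2}) (k+\frac{2}{3}) / [(k+\frac{5}{6}) (k+4) (k+1)] - rational in k, leading ratio \frac{3}{2}; with t_0 = -\frac{1}{3}, classification follows.


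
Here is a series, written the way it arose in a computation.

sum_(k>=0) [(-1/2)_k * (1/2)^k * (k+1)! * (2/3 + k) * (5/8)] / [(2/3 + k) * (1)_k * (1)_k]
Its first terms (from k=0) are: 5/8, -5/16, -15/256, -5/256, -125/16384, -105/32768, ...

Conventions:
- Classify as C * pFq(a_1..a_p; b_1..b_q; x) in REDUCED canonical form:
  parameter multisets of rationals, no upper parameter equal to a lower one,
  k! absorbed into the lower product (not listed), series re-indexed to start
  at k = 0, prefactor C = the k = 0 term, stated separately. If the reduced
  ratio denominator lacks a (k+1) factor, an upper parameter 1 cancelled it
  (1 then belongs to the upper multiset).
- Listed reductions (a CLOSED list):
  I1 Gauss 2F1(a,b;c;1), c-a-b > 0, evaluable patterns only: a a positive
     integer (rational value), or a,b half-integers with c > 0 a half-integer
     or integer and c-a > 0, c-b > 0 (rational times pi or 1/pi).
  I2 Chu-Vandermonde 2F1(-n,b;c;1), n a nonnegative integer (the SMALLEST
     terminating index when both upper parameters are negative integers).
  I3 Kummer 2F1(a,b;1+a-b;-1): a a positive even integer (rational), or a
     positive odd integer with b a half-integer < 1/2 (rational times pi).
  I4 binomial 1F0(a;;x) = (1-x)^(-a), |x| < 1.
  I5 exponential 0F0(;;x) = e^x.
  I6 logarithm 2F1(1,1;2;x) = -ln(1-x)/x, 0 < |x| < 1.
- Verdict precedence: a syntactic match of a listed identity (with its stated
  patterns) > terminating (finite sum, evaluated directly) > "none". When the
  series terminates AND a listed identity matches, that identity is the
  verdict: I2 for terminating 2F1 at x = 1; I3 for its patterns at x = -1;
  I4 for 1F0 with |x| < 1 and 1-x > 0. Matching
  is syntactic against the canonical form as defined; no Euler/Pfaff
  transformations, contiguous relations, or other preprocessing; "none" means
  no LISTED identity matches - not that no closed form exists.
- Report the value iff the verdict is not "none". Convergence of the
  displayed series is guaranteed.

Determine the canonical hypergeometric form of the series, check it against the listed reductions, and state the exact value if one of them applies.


The series (x = 1/2) is 2F1: upper {-1/2, 2}, lower {1}, prefactor 5/8. Verdict: none - at argument 1/2 the multisets {-1/2, 2} ; {1} match no listed identity.

Key observation: t_0 = 5/8 here, and (1)_k (prefactor 5/8) is k! itself.
Ratio: r(k) = (1/2) * (k-1/2) (k+2) / [(k+1) (k+1)] - rational in k. x = (1/2); t_0 = 5/8; negate the roots.


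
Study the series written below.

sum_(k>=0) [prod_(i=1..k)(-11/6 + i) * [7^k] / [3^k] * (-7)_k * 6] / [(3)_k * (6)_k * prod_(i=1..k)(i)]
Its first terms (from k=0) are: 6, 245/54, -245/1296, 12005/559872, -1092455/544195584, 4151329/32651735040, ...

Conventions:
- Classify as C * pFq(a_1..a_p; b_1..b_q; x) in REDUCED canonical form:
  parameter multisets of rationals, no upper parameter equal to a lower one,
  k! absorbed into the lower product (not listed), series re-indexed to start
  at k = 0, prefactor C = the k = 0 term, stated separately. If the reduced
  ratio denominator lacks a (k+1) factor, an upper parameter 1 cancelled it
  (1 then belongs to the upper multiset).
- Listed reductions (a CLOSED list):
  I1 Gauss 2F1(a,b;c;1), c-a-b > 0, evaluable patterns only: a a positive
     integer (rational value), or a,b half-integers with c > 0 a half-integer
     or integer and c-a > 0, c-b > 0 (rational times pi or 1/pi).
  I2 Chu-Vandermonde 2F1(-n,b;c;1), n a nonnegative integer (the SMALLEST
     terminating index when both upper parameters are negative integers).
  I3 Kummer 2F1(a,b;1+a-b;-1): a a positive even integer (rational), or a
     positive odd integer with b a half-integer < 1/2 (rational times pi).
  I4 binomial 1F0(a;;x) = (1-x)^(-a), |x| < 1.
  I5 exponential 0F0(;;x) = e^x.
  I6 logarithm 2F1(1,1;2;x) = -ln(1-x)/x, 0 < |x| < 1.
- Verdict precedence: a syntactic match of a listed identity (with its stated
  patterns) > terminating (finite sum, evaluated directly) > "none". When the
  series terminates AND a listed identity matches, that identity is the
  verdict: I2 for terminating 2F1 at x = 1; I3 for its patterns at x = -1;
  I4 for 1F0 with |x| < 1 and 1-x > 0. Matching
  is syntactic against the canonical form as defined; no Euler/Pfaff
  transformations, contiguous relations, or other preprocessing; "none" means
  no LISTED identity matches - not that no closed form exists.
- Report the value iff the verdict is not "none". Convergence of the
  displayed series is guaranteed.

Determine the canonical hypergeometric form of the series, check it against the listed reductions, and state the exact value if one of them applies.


First insight: x = (7/3) and the two geometric factors (C = 6) combine into one argument.
Ratio: r(k) = (7/3) * (k-7) (k-5/6) / [(k+3) (k+6) (k+1)] - rational in k. x = (7/3); t_0 = 6; negate the roots.

Prefactor 6, argument 7/3: 2F2 with upper {-7, -5/6} over lower {3, 6}. Verdict: terminating - no listed pattern fits, but -7 in the upper list cuts the series at k = 7; direct evaluation. Exact value: 3127196338374769897/301633071305195520.


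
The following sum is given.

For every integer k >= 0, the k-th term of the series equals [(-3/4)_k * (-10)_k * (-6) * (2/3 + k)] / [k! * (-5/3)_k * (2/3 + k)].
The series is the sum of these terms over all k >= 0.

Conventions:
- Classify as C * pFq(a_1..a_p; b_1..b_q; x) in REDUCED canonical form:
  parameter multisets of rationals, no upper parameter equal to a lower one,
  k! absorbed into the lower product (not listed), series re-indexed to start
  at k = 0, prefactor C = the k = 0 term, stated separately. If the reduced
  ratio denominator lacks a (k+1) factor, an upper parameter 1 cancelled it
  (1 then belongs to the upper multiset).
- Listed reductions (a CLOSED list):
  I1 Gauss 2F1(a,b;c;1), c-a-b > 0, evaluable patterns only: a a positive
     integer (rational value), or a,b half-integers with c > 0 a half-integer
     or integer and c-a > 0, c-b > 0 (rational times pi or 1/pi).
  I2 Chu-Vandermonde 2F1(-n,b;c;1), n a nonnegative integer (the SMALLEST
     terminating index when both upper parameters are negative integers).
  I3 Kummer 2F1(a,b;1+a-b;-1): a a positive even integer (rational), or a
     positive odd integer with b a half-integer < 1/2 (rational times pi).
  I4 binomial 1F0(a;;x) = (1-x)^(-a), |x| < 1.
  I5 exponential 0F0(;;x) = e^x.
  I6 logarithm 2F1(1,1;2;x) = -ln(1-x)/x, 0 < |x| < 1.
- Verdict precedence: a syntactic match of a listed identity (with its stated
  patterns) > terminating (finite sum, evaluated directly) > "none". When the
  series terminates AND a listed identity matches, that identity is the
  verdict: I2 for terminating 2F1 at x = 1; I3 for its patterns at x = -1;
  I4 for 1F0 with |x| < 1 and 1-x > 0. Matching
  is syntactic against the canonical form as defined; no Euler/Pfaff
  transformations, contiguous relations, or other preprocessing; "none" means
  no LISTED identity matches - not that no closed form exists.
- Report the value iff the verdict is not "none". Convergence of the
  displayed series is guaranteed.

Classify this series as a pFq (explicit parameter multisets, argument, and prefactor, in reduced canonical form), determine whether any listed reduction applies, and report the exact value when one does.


The series (x = 1) is 2F1: upper {-10, -3/4}, lower {-5/3}, prefactor -6. Verdict: this is Chu-Vandermonde (I2) (terminating 2F1 at x = 1 with n = 10, b = -3/4, c = -5/3). Hence: 28527543345/5100273664.

Structural cue: with t_0 = -6, striking the common factor k + 2/3 reduces the term (C = -6, x = 1).
Consecutive-term ratio: r(k) = 1 * (k-10) (k-3/4) / [(k-5/3) (k+1)] - rational in k, leading ratio 1; with t_0 = -6, classification follows.
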